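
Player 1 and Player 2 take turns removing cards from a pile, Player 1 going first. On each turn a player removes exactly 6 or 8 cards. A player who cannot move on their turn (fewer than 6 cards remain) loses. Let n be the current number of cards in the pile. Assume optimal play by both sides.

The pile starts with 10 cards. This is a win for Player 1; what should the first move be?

Positions with no move are L. A position that does have a move is losing for the player to move precisely when every available move leads to a winning position for the opponent. Fill in the labels:
n=0: no move → L
n=1: no move → L
n=2: no move → L
n=3: no move → L
n=4: no move → L
n=5: no move → L
n=6: →0(L), so W
n=7: →1(L), so W
n=8: →2(L), so W
n=9: →3(L), so W
n=10: →4(L), so W
From 10, the L positions reachable in one move are: 4, 2. Any move reaching one of these is winning.

Remove 6, leaving 4.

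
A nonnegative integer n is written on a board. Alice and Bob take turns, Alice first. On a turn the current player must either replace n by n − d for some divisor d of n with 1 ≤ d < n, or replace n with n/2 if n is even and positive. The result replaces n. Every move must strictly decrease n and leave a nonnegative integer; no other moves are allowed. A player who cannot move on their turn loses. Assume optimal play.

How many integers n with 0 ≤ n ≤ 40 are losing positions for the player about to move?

21

Compute win/loss labels from the base case upward. A position with no move is L. Any other position is W if it can reach an L in one move, else L.
n=0: no move → L
n=1: no move → L
n=2: reaches L-position 1 → W
n=3: only reaches 2(W), which is W → L
n=4: reaches L-position 3 → W
n=5: only reaches 4(W), which is W → L
n=6: reaches L-position 3 → W
n=7: only reaches 6(W), which is W → L
n=8: reaches L-position 7 → W
n=9: only reaches 6(W), 8(W), all W → L
n=10: reaches L-position 5 → W
n=11: only reaches 10(W), which is W → L
n=12: reaches L-position 9 → W
n=13: only reaches 12(W), which is W → L
n=14: reaches L-position 7 → W
n=15: only reaches 10(W), 12(W), 14(W), all W → L
n=16: reaches L-position 15 → W
n=17: only reaches 16(W), which is W → L
n=18: reaches L-position 9 → W
n=19: only reaches 18(W), which is W → L
n=20: reaches L-position 15 → W
n=21: only reaches 14(W), 18(W), 20(W), all W → L
n=22: reaches L-position 11 → W
n=23: only reaches 22(W), which is W → L
n=24: reaches L-position 21 → W
n=25: only reaches 20(W), 24(W), all W → L
n=26: reaches L-position 13 → W
n=27: only reaches 18(W), 24(W), 26(W), all W → L
n=28: reaches L-position 21 → W
n=29: only reaches 28(W), which is W → L
n=30: reaches L-position 15 → W
n=31: only reaches 30(W), which is W → L
n=32: reaches L-position 31 → W
n=33: only reaches 22(W), 30(W), 32(W), all W → L
n=34: reaches L-position 17 → W
n=35: only reaches 28(W), 30(W), 34(W), all W → L
n=36: reaches L-position 27 → W
n=37: only reaches 36(W), which is W → L
n=38: reaches L-position 19 → W
n=39: only reaches 26(W), 36(W), 38(W), all W → L
n=40: reaches L-position 35 → W
L entries with 0 ≤ n ≤ 40: n = 0, 1, 3, 5, 7, 9, 11, 13, 15, 17, 19, 21, 23, 25, 27, 29, 31, 33, 35, 37, 39; that makes 21.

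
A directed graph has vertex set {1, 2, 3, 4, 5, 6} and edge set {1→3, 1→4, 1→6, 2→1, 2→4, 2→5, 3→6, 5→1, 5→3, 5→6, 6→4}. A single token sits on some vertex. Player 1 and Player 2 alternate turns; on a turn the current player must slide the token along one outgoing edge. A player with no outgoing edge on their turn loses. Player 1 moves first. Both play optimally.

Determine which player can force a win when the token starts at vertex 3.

Player 2 wins.

Work bottom-up. With no move the player to move loses. Otherwise the position is W if at least one move leads to an L position for the opponent, and L if every move leads to a W.
Every edge goes from a vertex to one that appears earlier in the order 4, 6, 3, 1, 5, 2, so processing vertices in that order labels each vertex after all of its successors.
4: no outgoing edge → L
6: reaches L-position 4 → W
3: only reaches 6(W), which is W → L
1: reaches L-position 3 → W
5: reaches L-position 3 → W
2: reaches L-position 4 → W
Every move from 3 reaches a W position, so the mover loses.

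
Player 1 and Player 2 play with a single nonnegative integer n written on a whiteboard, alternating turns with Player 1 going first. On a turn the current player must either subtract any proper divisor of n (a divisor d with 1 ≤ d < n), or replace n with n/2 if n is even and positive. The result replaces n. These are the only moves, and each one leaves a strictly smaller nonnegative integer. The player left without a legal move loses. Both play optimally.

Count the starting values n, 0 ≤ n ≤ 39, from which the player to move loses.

Label each position W (a win for the player to move) or L (a loss). A position with no legal move is L; any other position is W exactly when some move reaches an L, and L when every move reaches a W.
n=0: no move → L
n=1: no move → L
n=2: W (go to 1, an L position)
n=3: L (sole option 2(W) is W)
n=4: W (go to 3, an L position)
n=5: L (sole option 4(W) is W)
n=6: W (go to 3, an L position)
n=7: L (sole option 6(W) is W)
n=8: W (go to 7, an L position)
n=9: L (options 6(W), 8(W) are all W)
n=10: W (go to 5, an L position)
n=11: L (sole option 10(W) is W)
n=12: W (go to 9, an L position)
n=13: L (sole option 12(W) is W)
n=14: W (go to 7, an L position)
n=15: L (options 10(W), 12(W), 14(W) are all W)
n=16: W (go to 15, an L position)
n=17: L (sole option 16(W) is W)
n=18: W (go to 9, an L position)
n=19: L (sole option 18(W) is W)
n=20: W (go to 15, an L position)
n=21: L (options 14(W), 18(W), 20(W) are all W)
n=22: W (go to 11, an L position)
n=23: L (sole option 22(W) is W)
n=24: W (go to 21, an L position)
n=25: L (options 20(W), 24(W) are all W)
n=26: W (go to 13, an L position)
n=27: L (options 18(W), 24(W), 26(W) are all W)
n=28: W (go to 21, an L position)
n=29: L (sole option 28(W) is W)
n=30: W (go to 15, an L position)
n=31: L (sole option 30(W) is W)
n=32: W (go to 31, an L position)
n=33: L (options 22(W), 30(W), 32(W) are all W)
n=34: W (go to 17, an L position)
n=35: L (options 28(W), 30(W), 34(W) are all W)
n=36: W (go to 27, an L position)
n=37: L (sole option 36(W) is W)
n=38: W (go to 19, an L position)
n=39: L (options 26(W), 36(W), 38(W) are all W)
L entries with 0 ≤ n ≤ 39: n = 0, 1, 3, 5, 7, 9, 11, 13, 15, 17, 19, 21, 23, 25, 27, 29, 31, 33, 35, 37, 39; that makes 21.

21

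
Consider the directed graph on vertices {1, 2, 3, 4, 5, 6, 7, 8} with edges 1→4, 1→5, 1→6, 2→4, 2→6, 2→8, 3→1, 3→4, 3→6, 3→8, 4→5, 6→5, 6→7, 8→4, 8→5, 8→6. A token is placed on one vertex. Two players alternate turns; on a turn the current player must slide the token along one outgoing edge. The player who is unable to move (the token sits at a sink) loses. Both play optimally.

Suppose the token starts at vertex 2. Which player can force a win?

The second player wins.

Classify positions by backward induction: terminal positions (no move available) are L. From any other position, the mover wins iff some move reaches an L.
Every edge goes from a vertex to one that appears earlier in the order 5, 7, 4, 6, 8, 1, 2, 3, so processing vertices in that order labels each vertex after all of its successors.
5: no outgoing edge → L
7: no outgoing edge → L
4: reaches L-position 5 → W
6: reaches L-position 7 → W
8: reaches L-position 5 → W
1: reaches L-position 5 → W
2: only reaches 8(W), 6(W), 4(W), all W → L
3: only reaches 1(W), 8(W), 6(W), 4(W), all W → L
The starting position 2 is L: whatever the player to move does, the opponent receives a W position.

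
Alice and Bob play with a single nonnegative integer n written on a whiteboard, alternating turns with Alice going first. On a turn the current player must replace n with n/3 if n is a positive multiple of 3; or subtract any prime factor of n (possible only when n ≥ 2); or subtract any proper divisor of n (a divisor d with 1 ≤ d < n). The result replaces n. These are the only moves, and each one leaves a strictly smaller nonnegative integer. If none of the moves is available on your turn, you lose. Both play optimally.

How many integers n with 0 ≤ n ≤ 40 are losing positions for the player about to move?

10

Positions with no move are L. A position that does have a move is losing for the player to move precisely when every available move leads to a winning position for the opponent. Fill in the labels:
n=0: no move → L
n=1: no move → L
n=2: W (go to 0, an L position)
n=3: W (go to 0, an L position)
n=4: L (options 2(W), 3(W) are all W)
n=5: W (go to 0, an L position)
n=6: W (go to 4, an L position)
n=7: W (go to 0, an L position)
n=8: W (go to 4, an L position)
n=9: L (options 3(W), 6(W), 8(W) are all W)
n=10: W (go to 9, an L position)
n=11: W (go to 0, an L position)
n=12: W (go to 4, an L position)
n=13: W (go to 0, an L position)
n=14: L (options 7(W), 12(W), 13(W) are all W)
n=15: W (go to 14, an L position)
n=16: W (go to 14, an L position)
n=17: W (go to 0, an L position)
n=18: W (go to 9, an L position)
n=19: W (go to 0, an L position)
n=20: L (options 10(W), 15(W), 16(W), 18(W), 19(W) are all W)
n=21: W (go to 14, an L position)
n=22: W (go to 20, an L position)
n=23: W (go to 0, an L position)
n=24: W (go to 20, an L position)
n=25: W (go to 20, an L position)
n=26: L (options 13(W), 24(W), 25(W) are all W)
n=27: W (go to 9, an L position)
n=28: W (go to 14, an L position)
n=29: W (go to 0, an L position)
n=30: W (go to 20, an L position)
n=31: W (go to 0, an L position)
n=32: L (options 16(W), 24(W), 28(W), 30(W), 31(W) are all W)
n=33: W (go to 32, an L position)
n=34: W (go to 32, an L position)
n=35: L (options 28(W), 30(W), 34(W) are all W)
n=36: W (go to 32, an L position)
n=37: W (go to 0, an L position)
n=38: L (options 19(W), 36(W), 37(W) are all W)
n=39: W (go to 26, an L position)
n=40: W (go to 20, an L position)
L entries with 0 ≤ n ≤ 40: n = 0, 1, 4, 9, 14, 20, 26, 32, 35, 38; that makes 10.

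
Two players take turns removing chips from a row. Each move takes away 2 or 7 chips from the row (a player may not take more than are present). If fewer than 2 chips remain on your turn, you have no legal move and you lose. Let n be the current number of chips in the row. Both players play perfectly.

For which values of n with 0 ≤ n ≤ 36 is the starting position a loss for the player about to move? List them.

0, 1, 4, 5, 9, 10, 13, 14, 18, 19, 22, 23, 27, 28, 31, 32, 36

Build the W/L table. Terminal = L. A non-terminal position is W if it has a move to some L; otherwise it is L.
n=0: no move → L
n=1: no move → L
n=2: reaches L-position 0 → W
n=3: reaches L-position 1 → W
n=4: only reaches 2(W), which is W → L
n=5: only reaches 3(W), which is W → L
n=6: reaches L-position 4 → W
n=7: reaches L-position 5 → W
n=8: reaches L-position 1 → W
n=9: only reaches 7(W), 2(W), all W → L
n=10: only reaches 8(W), 3(W), all W → L
n=11: reaches L-position 9 → W
n=12: reaches L-position 10 → W
n=13: only reaches 11(W), 6(W), all W → L
n=14: only reaches 12(W), 7(W), all W → L
n=15: reaches L-position 13 → W
n=16: reaches L-position 14 → W
n=17: reaches L-position 10 → W
n=18: only reaches 16(W), 11(W), all W → L
n=19: only reaches 17(W), 12(W), all W → L
n=20: reaches L-position 18 → W
n=21: reaches L-position 19 → W
n=22: only reaches 20(W), 15(W), all W → L
n=23: only reaches 21(W), 16(W), all W → L
n=24: reaches L-position 22 → W
n=25: reaches L-position 23 → W
n=26: reaches L-position 19 → W
n=27: only reaches 25(W), 20(W), all W → L
n=28: only reaches 26(W), 21(W), all W → L
n=29: reaches L-position 27 → W
n=30: reaches L-position 28 → W
n=31: only reaches 29(W), 24(W), all W → L
n=32: only reaches 30(W), 25(W), all W → L
n=33: reaches L-position 31 → W
n=34: reaches L-position 32 → W
n=35: reaches L-position 28 → W
n=36: only reaches 34(W), 29(W), all W → L
Reading off the rows marked L gives the requested list; there are 17 such values of n.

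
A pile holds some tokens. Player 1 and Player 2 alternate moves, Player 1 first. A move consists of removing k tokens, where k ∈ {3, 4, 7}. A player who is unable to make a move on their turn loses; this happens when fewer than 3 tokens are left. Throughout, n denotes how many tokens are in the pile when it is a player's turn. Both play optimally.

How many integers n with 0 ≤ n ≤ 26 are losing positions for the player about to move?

Label each position W (a win for the player to move) or L (a loss). A position with no legal move is L; any other position is W exactly when some move reaches an L, and L when every move reaches a W.
n=0: no move → L
n=1: no move → L
n=2: no move → L
n=3: can move to 0, which is L ⇒ W
n=4: can move to 1, which is L ⇒ W
n=5: can move to 2, which is L ⇒ W
n=6: can move to 2, which is L ⇒ W
n=7: can move to 0, which is L ⇒ W
n=8: can move to 1, which is L ⇒ W
n=9: can move to 2, which is L ⇒ W
n=10: moves to 7(W), 6(W), 3(W); every one is W ⇒ L
n=11: moves to 8(W), 7(W), 4(W); every one is W ⇒ L
n=12: moves to 9(W), 8(W), 5(W); every one is W ⇒ L
n=13: can move to 10, which is L ⇒ W
n=14: can move to 11, which is L ⇒ W
n=15: can move to 12, which is L ⇒ W
n=16: can move to 12, which is L ⇒ W
n=17: can move to 10, which is L ⇒ W
n=18: can move to 11, which is L ⇒ W
n=19: can move to 12, which is L ⇒ W
n=20: moves to 17(W), 16(W), 13(W); every one is W ⇒ L
n=21: moves to 18(W), 17(W), 14(W); every one is W ⇒ L
n=22: moves to 19(W), 18(W), 15(W); every one is W ⇒ L
n=23: can move to 20, which is L ⇒ W
n=24: can move to 21, which is L ⇒ W
n=25: can move to 22, which is L ⇒ W
n=26: can move to 22, which is L ⇒ W
L entries with 0 ≤ n ≤ 26: n = 0, 1, 2, 10, 11, 12, 20, 21, 22; that makes 9.

9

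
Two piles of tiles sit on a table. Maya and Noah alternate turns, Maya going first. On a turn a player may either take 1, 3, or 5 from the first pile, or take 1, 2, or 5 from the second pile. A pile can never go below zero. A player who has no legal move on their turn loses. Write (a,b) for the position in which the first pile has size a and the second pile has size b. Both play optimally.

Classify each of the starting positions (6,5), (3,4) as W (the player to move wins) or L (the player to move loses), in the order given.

(6,5): W, (3,4): L

Label each position W (a win for the player to move) or L (a loss). A position with no legal move is L; any other position is W exactly when some move reaches an L, and L when every move reaches a W.
No move ever increases a pile, so every position that can arise here has a ≤ 6 and b ≤ 5; it is enough to label the cells with 0 ≤ a ≤ 6 and 0 ≤ b ≤ 5.
Every move lowers a or b (never raises either), so fill the grid row by row in increasing a, and left to right within a row: each cell's successors are then already labelled.
      b=0  b=1  b=2  b=3  b=4  b=5
a=0:    L    W    W    L    W    W
a=1:    W    L    W    W    L    W
a=2:    L    W    W    L    W    W
a=3:    W    L    W    W    L    W
a=4:    L    W    W    L    W    W
a=5:    W    L    W    W    L    W
a=6:    L    W    W    L    W    W
Cells with no legal move (terminal, hence L): (0,0).
The remaining L cells, each justified by listing all of its moves:
(0,3): L (options (0,2)(W), (0,1)(W) are all W)
(1,1): L (options (0,1)(W), (1,0)(W) are all W)
(1,4): L (options (0,4)(W), (1,3)(W), (1,2)(W) are all W)
(2,0): L (sole option (1,0)(W) is W)
(2,3): L (options (1,3)(W), (2,2)(W), (2,1)(W) are all W)
(3,1): L (options (2,1)(W), (0,1)(W), (3,0)(W) are all W)
(3,4): L (options (2,4)(W), (0,4)(W), (3,3)(W), (3,2)(W) are all W)
(4,0): L (options (3,0)(W), (1,0)(W) are all W)
(4,3): L (options (3,3)(W), (1,3)(W), (4,2)(W), (4,1)(W) are all W)
(5,1): L (options (4,1)(W), (2,1)(W), (0,1)(W), (5,0)(W) are all W)
(5,4): L (options (4,4)(W), (2,4)(W), (0,4)(W), (5,3)(W), (5,2)(W) are all W)
(6,0): L (options (5,0)(W), (3,0)(W), (1,0)(W) are all W)
(6,3): L (options (5,3)(W), (3,3)(W), (1,3)(W), (6,2)(W), (6,1)(W) are all W)
Every other cell has at least one move into one of the L cells above, so it is W.
(6,5): the move to (6,3) reaches an L cell, so W
(3,4): one of the L cells justified above, so L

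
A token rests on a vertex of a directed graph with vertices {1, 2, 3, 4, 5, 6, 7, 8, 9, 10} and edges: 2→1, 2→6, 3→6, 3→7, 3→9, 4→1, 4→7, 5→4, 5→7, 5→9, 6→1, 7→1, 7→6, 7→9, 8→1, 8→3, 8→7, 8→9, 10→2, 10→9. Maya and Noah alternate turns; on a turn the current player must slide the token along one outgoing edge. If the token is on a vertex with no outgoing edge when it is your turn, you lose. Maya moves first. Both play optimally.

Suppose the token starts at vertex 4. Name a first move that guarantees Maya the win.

Positions with no move are L. A position that does have a move is losing for the player to move precisely when every available move leads to a winning position for the opponent. Fill in the labels:
Every edge goes from a vertex to one that appears earlier in the order 9, 1, 6, 7, 3, 2, 8, 4, 5, 10, so processing vertices in that order labels each vertex after all of its successors.
9: no outgoing edge → L
1: no outgoing edge → L
6: W (go to 1, an L position)
7: W (go to 1, an L position)
3: W (go to 9, an L position)
2: W (go to 1, an L position)
8: W (go to 1, an L position)
4: W (go to 1, an L position)
5: W (go to 9, an L position)
10: W (go to 9, an L position)
From 4, the L positions reachable in one move are: 1.

Move to 1.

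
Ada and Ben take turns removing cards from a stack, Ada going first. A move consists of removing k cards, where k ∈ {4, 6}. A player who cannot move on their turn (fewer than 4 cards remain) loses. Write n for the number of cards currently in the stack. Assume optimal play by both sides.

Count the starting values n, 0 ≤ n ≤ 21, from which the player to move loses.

10

Positions with no move are L. A position that does have a move is losing for the player to move precisely when every available move leads to a winning position for the opponent. Fill in the labels:
n=0: no move → L
n=1: no move → L
n=2: no move → L
n=3: no move → L
n=4: reaches L-position 0 → W
n=5: reaches L-position 1 → W
n=6: reaches L-position 2 → W
n=7: reaches L-position 3 → W
n=8: reaches L-position 2 → W
n=9: reaches L-position 3 → W
n=10: only reaches 6(W), 4(W), all W → L
n=11: only reaches 7(W), 5(W), all W → L
n=12: only reaches 8(W), 6(W), all W → L
n=13: only reaches 9(W), 7(W), all W → L
n=14: reaches L-position 10 → W
n=15: reaches L-position 11 → W
n=16: reaches L-position 12 → W
n=17: reaches L-position 13 → W
n=18: reaches L-position 12 → W
n=19: reaches L-position 13 → W
n=20: only reaches 16(W), 14(W), all W → L
n=21: only reaches 17(W), 15(W), all W → L
L entries with 0 ≤ n ≤ 21: n = 0, 1, 2, 3, 10, 11, 12, 13, 20, 21; that makes 10.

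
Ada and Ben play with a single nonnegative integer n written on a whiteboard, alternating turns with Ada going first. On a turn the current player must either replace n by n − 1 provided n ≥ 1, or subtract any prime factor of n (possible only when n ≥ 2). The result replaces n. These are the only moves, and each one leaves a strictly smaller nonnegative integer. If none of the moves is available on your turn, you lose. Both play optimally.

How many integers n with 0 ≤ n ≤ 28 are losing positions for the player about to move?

Label each position W (a win for the player to move) or L (a loss). A position with no legal move is L; any other position is W exactly when some move reaches an L, and L when every move reaches a W.
n=0: no move → L
n=1: can move to 0, which is L ⇒ W
n=2: can move to 0, which is L ⇒ W
n=3: can move to 0, which is L ⇒ W
n=4: moves to 2(W), 3(W); every one is W ⇒ L
n=5: can move to 0, which is L ⇒ W
n=6: can move to 4, which is L ⇒ W
n=7: can move to 0, which is L ⇒ W
n=8: moves to 6(W), 7(W); every one is W ⇒ L
n=9: can move to 8, which is L ⇒ W
n=10: can move to 8, which is L ⇒ W
n=11: can move to 0, which is L ⇒ W
n=12: moves to 9(W), 10(W), 11(W); every one is W ⇒ L
n=13: can move to 0, which is L ⇒ W
n=14: can move to 12, which is L ⇒ W
n=15: can move to 12, which is L ⇒ W
n=16: moves to 14(W), 15(W); every one is W ⇒ L
n=17: can move to 0, which is L ⇒ W
n=18: can move to 16, which is L ⇒ W
n=19: can move to 0, which is L ⇒ W
n=20: moves to 15(W), 18(W), 19(W); every one is W ⇒ L
n=21: can move to 20, which is L ⇒ W
n=22: can move to 20, which is L ⇒ W
n=23: can move to 0, which is L ⇒ W
n=24: moves to 21(W), 22(W), 23(W); every one is W ⇒ L
n=25: can move to 20, which is L ⇒ W
n=26: can move to 24, which is L ⇒ W
n=27: can move to 24, which is L ⇒ W
n=28: moves to 21(W), 26(W), 27(W); every one is W ⇒ L
L entries with 0 ≤ n ≤ 28: n = 0, 4, 8, 12, 16, 20, 24, 28; that makes 8.

8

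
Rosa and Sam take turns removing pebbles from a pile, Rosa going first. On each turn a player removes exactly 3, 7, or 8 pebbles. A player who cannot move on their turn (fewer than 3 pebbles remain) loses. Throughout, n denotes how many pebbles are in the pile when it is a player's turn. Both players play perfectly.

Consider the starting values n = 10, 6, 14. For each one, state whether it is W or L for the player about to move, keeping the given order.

Label each position W (a win for the player to move) or L (a loss). A position with no legal move is L; any other position is W exactly when some move reaches an L, and L when every move reaches a W.
n=0: no move → L
n=1: no move → L
n=2: no move → L
n=3: →0(L), so W
n=4: →1(L), so W
n=5: →2(L), so W
n=6: →3(W) only, which is W, so L
n=7: →0(L), so W
n=8: →1(L), so W
n=9: →6(L), so W
n=10: →2(L), so W
n=11: →8(W), 4(W), 3(W) — all W, so L
n=12: →9(W), 5(W), 4(W) — all W, so L
n=13: →6(L), so W
n=14: →11(L), so W

10: W, 6: L, 14: W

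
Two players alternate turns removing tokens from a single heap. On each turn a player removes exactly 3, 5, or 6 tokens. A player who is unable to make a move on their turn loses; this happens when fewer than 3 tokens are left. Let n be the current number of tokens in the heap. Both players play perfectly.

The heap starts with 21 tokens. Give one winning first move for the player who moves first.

Positions with no move are L. A position that does have a move is losing for the player to move precisely when every available move leads to a winning position for the opponent. Fill in the labels:
n=0: no move → L
n=1: no move → L
n=2: no move → L
n=3: can move to 0, which is L ⇒ W
n=4: can move to 1, which is L ⇒ W
n=5: can move to 2, which is L ⇒ W
n=6: can move to 1, which is L ⇒ W
n=7: can move to 2, which is L ⇒ W
n=8: can move to 2, which is L ⇒ W
n=9: moves to 6(W), 4(W), 3(W); every one is W ⇒ L
n=10: moves to 7(W), 5(W), 4(W); every one is W ⇒ L
n=11: moves to 8(W), 6(W), 5(W); every one is W ⇒ L
n=12: can move to 9, which is L ⇒ W
n=13: can move to 10, which is L ⇒ W
n=14: can move to 11, which is L ⇒ W
n=15: can move to 10, which is L ⇒ W
n=16: can move to 11, which is L ⇒ W
n=17: can move to 11, which is L ⇒ W
n=18: moves to 15(W), 13(W), 12(W); every one is W ⇒ L
n=19: moves to 16(W), 14(W), 13(W); every one is W ⇒ L
n=20: moves to 17(W), 15(W), 14(W); every one is W ⇒ L
n=21: can move to 18, which is L ⇒ W
From 21, the L positions reachable in one move are: 18.

Remove 3, leaving 18.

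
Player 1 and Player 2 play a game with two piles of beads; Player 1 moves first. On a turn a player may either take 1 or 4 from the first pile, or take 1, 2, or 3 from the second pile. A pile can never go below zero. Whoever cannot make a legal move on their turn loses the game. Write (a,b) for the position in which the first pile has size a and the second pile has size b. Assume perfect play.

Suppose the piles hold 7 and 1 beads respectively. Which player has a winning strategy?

Classify positions by backward induction: terminal positions (no move available) are L. From any other position, the mover wins iff some move reaches an L.
No move ever increases a pile, so every position that can arise here has a ≤ 7 and b ≤ 1; it is enough to label the cells with 0 ≤ a ≤ 7 and 0 ≤ b ≤ 1.
Every move lowers a or b (never raises either), so fill the grid row by row in increasing a, and left to right within a row: each cell's successors are then already labelled.
      b=0  b=1
a=0:    L    W
a=1:    W    L
a=2:    L    W
a=3:    W    L
a=4:    W    W
a=5:    L    W
a=6:    W    L
a=7:    L    W
Cells with no legal move (terminal, hence L): (0,0).
The remaining L cells, each justified by listing all of its moves:
(1,1): →(0,1)(W), (1,0)(W) — all W, so L
(2,0): →(1,0)(W) only, which is W, so L
(3,1): →(2,1)(W), (3,0)(W) — all W, so L
(5,0): →(4,0)(W), (1,0)(W) — all W, so L
(6,1): →(5,1)(W), (2,1)(W), (6,0)(W) — all W, so L
(7,0): →(6,0)(W), (3,0)(W) — all W, so L
Every other cell has at least one move into one of the L cells above, so it is W.
From (7,1) Player 1 can move to (6,1), reaching an L position.

Player 1 wins.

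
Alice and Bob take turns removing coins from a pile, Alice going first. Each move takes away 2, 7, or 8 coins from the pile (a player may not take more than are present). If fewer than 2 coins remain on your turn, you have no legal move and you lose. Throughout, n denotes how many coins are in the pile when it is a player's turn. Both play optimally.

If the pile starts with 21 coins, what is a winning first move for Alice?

Remove 2, leaving 19.

Build the W/L table. Terminal = L. A non-terminal position is W if it has a move to some L; otherwise it is L.
n=0: no move → L
n=1: no move → L
n=2: can move to 0, which is L ⇒ W
n=3: can move to 1, which is L ⇒ W
n=4: the only move is to 2(W), a W ⇒ L
n=5: the only move is to 3(W), a W ⇒ L
n=6: can move to 4, which is L ⇒ W
n=7: can move to 5, which is L ⇒ W
n=8: can move to 1, which is L ⇒ W
n=9: can move to 1, which is L ⇒ W
n=10: moves to 8(W), 3(W), 2(W); every one is W ⇒ L
n=11: can move to 4, which is L ⇒ W
n=12: can move to 10, which is L ⇒ W
n=13: can move to 5, which is L ⇒ W
n=14: moves to 12(W), 7(W), 6(W); every one is W ⇒ L
n=15: moves to 13(W), 8(W), 7(W); every one is W ⇒ L
n=16: can move to 14, which is L ⇒ W
n=17: can move to 15, which is L ⇒ W
n=18: can move to 10, which is L ⇒ W
n=19: moves to 17(W), 12(W), 11(W); every one is W ⇒ L
n=20: moves to 18(W), 13(W), 12(W); every one is W ⇒ L
n=21: can move to 19, which is L ⇒ W
From 21, the L positions reachable in one move are: 19, 14. Any move reaching one of these is winning.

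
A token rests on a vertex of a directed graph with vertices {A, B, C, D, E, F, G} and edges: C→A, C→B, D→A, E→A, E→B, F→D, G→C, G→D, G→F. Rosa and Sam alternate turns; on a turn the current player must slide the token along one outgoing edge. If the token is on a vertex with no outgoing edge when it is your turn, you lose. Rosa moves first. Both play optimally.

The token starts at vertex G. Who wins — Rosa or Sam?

Compute win/loss labels from the base case upward. A position with no move is L. Any other position is W if it can reach an L in one move, else L.
Every edge goes from a vertex to one that appears earlier in the order B, A, D, C, E, F, G, so processing vertices in that order labels each vertex after all of its successors.
B: no outgoing edge → L
A: no outgoing edge → L
D: reaches L-position A → W
C: reaches L-position A → W
E: reaches L-position A → W
F: only reaches D(W), which is W → L
G: reaches L-position F → W
The starting position G is W: Rosa should move to F, handing over an L position.

Rosa wins.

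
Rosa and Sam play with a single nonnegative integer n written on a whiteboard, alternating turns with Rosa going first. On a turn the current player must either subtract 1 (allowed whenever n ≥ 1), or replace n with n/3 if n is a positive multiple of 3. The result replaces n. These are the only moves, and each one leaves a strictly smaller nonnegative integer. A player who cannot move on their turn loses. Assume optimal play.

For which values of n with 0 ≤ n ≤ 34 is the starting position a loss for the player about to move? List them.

0, 2, 4, 7, 9, 11, 13, 15, 17, 19, 22, 24, 26, 28, 30, 32, 34

Label each position W (a win for the player to move) or L (a loss). A position with no legal move is L; any other position is W exactly when some move reaches an L, and L when every move reaches a W.
n=0: no move → L
n=1: →0(L), so W
n=2: →1(W) only, which is W, so L
n=3: →2(L), so W
n=4: →3(W) only, which is W, so L
n=5: →4(L), so W
n=6: →2(L), so W
n=7: →6(W) only, which is W, so L
n=8: →7(L), so W
n=9: →3(W), 8(W) — all W, so L
n=10: →9(L), so W
n=11: →10(W) only, which is W, so L
n=12: →4(L), so W
n=13: →12(W) only, which is W, so L
n=14: →13(L), so W
n=15: →5(W), 14(W) — all W, so L
n=16: →15(L), so W
n=17: →16(W) only, which is W, so L
n=18: →17(L), so W
n=19: →18(W) only, which is W, so L
n=20: →19(L), so W
n=21: →7(L), so W
n=22: →21(W) only, which is W, so L
n=23: →22(L), so W
n=24: →8(W), 23(W) — all W, so L
n=25: →24(L), so W
n=26: →25(W) only, which is W, so L
n=27: →9(L), so W
n=28: →27(W) only, which is W, so L
n=29: →28(L), so W
n=30: →10(W), 29(W) — all W, so L
n=31: →30(L), so W
n=32: →31(W) only, which is W, so L
n=33: →11(L), so W
n=34: →33(W) only, which is W, so L
Reading off the rows marked L gives the requested list; there are 17 such values of n.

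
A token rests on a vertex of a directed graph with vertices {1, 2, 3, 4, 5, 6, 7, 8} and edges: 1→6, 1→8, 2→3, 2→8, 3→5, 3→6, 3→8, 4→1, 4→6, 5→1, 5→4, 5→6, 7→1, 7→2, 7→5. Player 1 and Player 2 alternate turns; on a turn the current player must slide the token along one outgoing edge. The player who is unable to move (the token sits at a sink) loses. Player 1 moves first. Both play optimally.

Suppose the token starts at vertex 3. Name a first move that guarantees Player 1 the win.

Label each position W (a win for the player to move) or L (a loss). A position with no legal move is L; any other position is W exactly when some move reaches an L, and L when every move reaches a W.
Every edge goes from a vertex to one that appears earlier in the order 6, 8, 1, 4, 5, 3, 2, 7, so processing vertices in that order labels each vertex after all of its successors.
6: no outgoing edge → L
8: no outgoing edge → L
1: can move to 8, which is L ⇒ W
4: can move to 6, which is L ⇒ W
5: can move to 6, which is L ⇒ W
3: can move to 8, which is L ⇒ W
2: can move to 8, which is L ⇒ W
7: moves to 2(W), 5(W), 1(W); every one is W ⇒ L
From 3, the L positions reachable in one move are: 8, 6. Any move reaching one of these is winning.

Move to 8.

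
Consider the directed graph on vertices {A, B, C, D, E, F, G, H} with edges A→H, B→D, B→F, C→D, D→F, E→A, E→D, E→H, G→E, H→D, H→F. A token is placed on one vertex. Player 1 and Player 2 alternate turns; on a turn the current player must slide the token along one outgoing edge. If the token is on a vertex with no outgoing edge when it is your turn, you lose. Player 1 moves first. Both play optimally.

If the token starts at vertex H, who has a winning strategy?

Player 1 wins.

Classify positions by backward induction: terminal positions (no move available) are L. From any other position, the mover wins iff some move reaches an L.
Every edge goes from a vertex to one that appears earlier in the order F, D, H, C, B, A, E, G, so processing vertices in that order labels each vertex after all of its successors.
F: no outgoing edge → L
D: →F(L), so W
H: →F(L), so W
C: →D(W) only, which is W, so L
B: →F(L), so W
A: →H(W) only, which is W, so L
E: →A(L), so W
G: →E(W) only, which is W, so L
The starting position H is W: Player 1 should move to F, handing over an L position.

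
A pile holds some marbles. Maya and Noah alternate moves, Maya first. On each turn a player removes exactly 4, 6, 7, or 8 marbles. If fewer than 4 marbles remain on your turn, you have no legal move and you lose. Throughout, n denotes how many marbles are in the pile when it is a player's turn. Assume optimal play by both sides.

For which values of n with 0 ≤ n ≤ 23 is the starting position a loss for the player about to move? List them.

0, 1, 2, 3, 12, 13, 14, 15

Use the standard recursion: the mover loses at a terminal position; elsewhere, the mover wins exactly when some move hands the opponent an L position.
n=0: no move → L
n=1: no move → L
n=2: no move → L
n=3: no move → L
n=4: can move to 0, which is L ⇒ W
n=5: can move to 1, which is L ⇒ W
n=6: can move to 2, which is L ⇒ W
n=7: can move to 3, which is L ⇒ W
n=8: can move to 2, which is L ⇒ W
n=9: can move to 3, which is L ⇒ W
n=10: can move to 3, which is L ⇒ W
n=11: can move to 3, which is L ⇒ W
n=12: moves to 8(W), 6(W), 5(W), 4(W); every one is W ⇒ L
n=13: moves to 9(W), 7(W), 6(W), 5(W); every one is W ⇒ L
n=14: moves to 10(W), 8(W), 7(W), 6(W); every one is W ⇒ L
n=15: moves to 11(W), 9(W), 8(W), 7(W); every one is W ⇒ L
n=16: can move to 12, which is L ⇒ W
n=17: can move to 13, which is L ⇒ W
n=18: can move to 14, which is L ⇒ W
n=19: can move to 15, which is L ⇒ W
n=20: can move to 14, which is L ⇒ W
n=21: can move to 15, which is L ⇒ W
n=22: can move to 15, which is L ⇒ W
n=23: can move to 15, which is L ⇒ W
The losing starting values of n are exactly the entries labelled L in this table (8 of them).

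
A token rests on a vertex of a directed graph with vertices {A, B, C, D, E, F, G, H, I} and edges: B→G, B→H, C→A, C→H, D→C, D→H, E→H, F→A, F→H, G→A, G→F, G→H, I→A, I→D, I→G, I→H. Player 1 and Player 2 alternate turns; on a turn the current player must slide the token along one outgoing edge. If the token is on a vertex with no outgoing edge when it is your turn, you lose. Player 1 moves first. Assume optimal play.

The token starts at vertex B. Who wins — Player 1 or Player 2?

Player 1 wins.

Label each position W (a win for the player to move) or L (a loss). A position with no legal move is L; any other position is W exactly when some move reaches an L, and L when every move reaches a W.
Every edge goes from a vertex to one that appears earlier in the order A, H, C, F, G, D, I, B, E, so processing vertices in that order labels each vertex after all of its successors.
A: no outgoing edge → L
H: no outgoing edge → L
C: can move to H, which is L ⇒ W
F: can move to H, which is L ⇒ W
G: can move to H, which is L ⇒ W
D: can move to H, which is L ⇒ W
I: can move to H, which is L ⇒ W
B: can move to H, which is L ⇒ W
E: can move to H, which is L ⇒ W
The starting position B is W: Player 1 should move to H, handing over an L position.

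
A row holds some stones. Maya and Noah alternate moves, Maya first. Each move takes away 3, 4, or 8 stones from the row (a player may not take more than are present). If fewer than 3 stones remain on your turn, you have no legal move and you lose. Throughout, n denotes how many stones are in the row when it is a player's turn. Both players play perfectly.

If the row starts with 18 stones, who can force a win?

Compute win/loss labels from the base case upward. A position with no move is L. Any other position is W if it can reach an L in one move, else L.
n=0: no move → L
n=1: no move → L
n=2: no move → L
n=3: →0(L), so W
n=4: →1(L), so W
n=5: →2(L), so W
n=6: →2(L), so W
n=7: →4(W), 3(W) — all W, so L
n=8: →0(L), so W
n=9: →1(L), so W
n=10: →7(L), so W
n=11: →7(L), so W
n=12: →9(W), 8(W), 4(W) — all W, so L
n=13: →10(W), 9(W), 5(W) — all W, so L
n=14: →11(W), 10(W), 6(W) — all W, so L
n=15: →12(L), so W
n=16: →13(L), so W
n=17: →14(L), so W
n=18: →14(L), so W
From 18 Maya can remove 4, leaving 14, reaching an L position.

Maya wins.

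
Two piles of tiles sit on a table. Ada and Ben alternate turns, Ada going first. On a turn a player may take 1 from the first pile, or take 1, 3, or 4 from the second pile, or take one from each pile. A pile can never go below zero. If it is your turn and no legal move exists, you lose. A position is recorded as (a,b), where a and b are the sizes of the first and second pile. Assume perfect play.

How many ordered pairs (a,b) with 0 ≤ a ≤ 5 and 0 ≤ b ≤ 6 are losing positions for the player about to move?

12

Build the W/L table. Terminal = L. A non-terminal position is W if it has a move to some L; otherwise it is L.
Every move lowers a or b (never raises either), so fill the grid row by row in increasing a, and left to right within a row: each cell's successors are then already labelled.
      b=0  b=1  b=2  b=3  b=4  b=5  b=6
a=0:    L    W    L    W    W    W    W
a=1:    W    W    W    W    L    W    L
a=2:    L    W    L    W    W    W    W
a=3:    W    W    W    W    L    W    L
a=4:    L    W    L    W    W    W    W
a=5:    W    W    W    W    L    W    L
Cells with no legal move (terminal, hence L): (0,0).
The remaining L cells, each justified by listing all of its moves:
(0,2): the only move is to (0,1)(W), a W ⇒ L
(1,4): moves to (0,4)(W), (1,3)(W), (1,1)(W), (1,0)(W), (0,3)(W); every one is W ⇒ L
(1,6): moves to (0,6)(W), (1,5)(W), (1,3)(W), (1,2)(W), (0,5)(W); every one is W ⇒ L
(2,0): the only move is to (1,0)(W), a W ⇒ L
(2,2): moves to (1,2)(W), (2,1)(W), (1,1)(W); every one is W ⇒ L
(3,4): moves to (2,4)(W), (3,3)(W), (3,1)(W), (3,0)(W), (2,3)(W); every one is W ⇒ L
(3,6): moves to (2,6)(W), (3,5)(W), (3,3)(W), (3,2)(W), (2,5)(W); every one is W ⇒ L
(4,0): the only move is to (3,0)(W), a W ⇒ L
(4,2): moves to (3,2)(W), (4,1)(W), (3,1)(W); every one is W ⇒ L
(5,4): moves to (4,4)(W), (5,3)(W), (5,1)(W), (5,0)(W), (4,3)(W); every one is W ⇒ L
(5,6): moves to (4,6)(W), (5,5)(W), (5,3)(W), (5,2)(W), (4,5)(W); every one is W ⇒ L
Every other cell has at least one move into one of the L cells above, so it is W.
L cells per row: a=0: 2, a=1: 2, a=2: 2, a=3: 2, a=4: 2, a=5: 2; total 12.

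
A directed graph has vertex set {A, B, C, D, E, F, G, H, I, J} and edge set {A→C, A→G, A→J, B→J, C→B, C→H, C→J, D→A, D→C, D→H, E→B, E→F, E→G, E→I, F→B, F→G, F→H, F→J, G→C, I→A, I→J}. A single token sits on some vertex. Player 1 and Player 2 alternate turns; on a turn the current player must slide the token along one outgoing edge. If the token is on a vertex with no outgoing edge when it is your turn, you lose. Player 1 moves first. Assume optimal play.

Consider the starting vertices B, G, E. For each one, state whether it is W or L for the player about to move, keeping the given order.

Positions with no move are L. A position that does have a move is losing for the player to move precisely when every available move leads to a winning position for the opponent. Fill in the labels:
Every edge goes from a vertex to one that appears earlier in the order J, H, B, C, G, A, I, F, D, E, so processing vertices in that order labels each vertex after all of its successors.
J: no outgoing edge → L
H: no outgoing edge → L
B: can move to J, which is L ⇒ W
C: can move to H, which is L ⇒ W
G: the only move is to C(W), a W ⇒ L
A: can move to G, which is L ⇒ W
I: can move to J, which is L ⇒ W
F: can move to G, which is L ⇒ W
D: can move to H, which is L ⇒ W
E: can move to G, which is L ⇒ W

B: W, G: L, E: W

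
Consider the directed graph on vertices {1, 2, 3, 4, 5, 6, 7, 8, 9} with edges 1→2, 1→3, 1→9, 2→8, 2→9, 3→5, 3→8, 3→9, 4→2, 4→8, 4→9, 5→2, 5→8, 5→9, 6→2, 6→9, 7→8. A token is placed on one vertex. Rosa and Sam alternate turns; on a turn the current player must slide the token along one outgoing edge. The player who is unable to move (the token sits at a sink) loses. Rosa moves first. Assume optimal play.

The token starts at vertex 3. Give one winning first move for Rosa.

Move to 8.

Label each position W (a win for the player to move) or L (a loss). A position with no legal move is L; any other position is W exactly when some move reaches an L, and L when every move reaches a W.
Every edge goes from a vertex to one that appears earlier in the order 9, 8, 2, 5, 3, 6, 1, 7, 4, so processing vertices in that order labels each vertex after all of its successors.
9: no outgoing edge → L
8: no outgoing edge → L
2: W (go to 8, an L position)
5: W (go to 8, an L position)
3: W (go to 8, an L position)
6: W (go to 9, an L position)
1: W (go to 9, an L position)
7: W (go to 8, an L position)
4: W (go to 8, an L position)
From 3, the L positions reachable in one move are: 8, 9. Any move reaching one of these is winning.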